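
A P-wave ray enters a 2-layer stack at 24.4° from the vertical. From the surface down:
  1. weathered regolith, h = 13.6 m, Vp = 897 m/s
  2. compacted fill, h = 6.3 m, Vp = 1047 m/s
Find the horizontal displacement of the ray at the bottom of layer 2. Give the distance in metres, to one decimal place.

Apply Snell's law at each interface; in layer i the horizontal offset is hᵢ·tan θᵢ.
Layer 1: θ = 24.40°; offset = 13.6·tan 24.40° = 6.169 m.
Layer 2: sin θ = 1047·sin 24.4°/897 = 0.4822, θ = 28.83°; offset = 6.3·tan 28.83° = 3.467 m.
Total horizontal offset = 9.637 m.

9.6 m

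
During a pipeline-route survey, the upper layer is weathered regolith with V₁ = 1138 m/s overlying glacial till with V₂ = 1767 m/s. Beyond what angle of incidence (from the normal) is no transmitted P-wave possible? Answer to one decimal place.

At critical incidence the refracted ray runs along the interface (θ₂ = 90°), so sin θ_c = V₁/V₂.
θ_c = arcsin(1138/1767) = arcsin 0.6440 = 40.09°.

40.1°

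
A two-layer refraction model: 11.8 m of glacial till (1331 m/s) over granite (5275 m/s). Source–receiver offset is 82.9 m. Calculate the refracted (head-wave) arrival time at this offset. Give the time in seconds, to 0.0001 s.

0.0329 s

θ_c = arcsin(V₁/V₂) = arcsin(1331/5275) = 14.61°, cos θ_c = 0.9676.
Intercept time tᵢ = 2h cos θ_c / V₁ = 2·11.8·0.9676/1331 = 0.01716 s.
t = x/V₂ + tᵢ = 82.9/5275 + 0.01716 = 0.03287 s.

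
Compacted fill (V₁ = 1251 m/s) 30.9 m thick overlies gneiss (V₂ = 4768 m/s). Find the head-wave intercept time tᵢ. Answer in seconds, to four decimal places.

0.0477 s

θ_c = arcsin(V₁/V₂) = arcsin(1251/4768) = 15.21°; cos θ_c = 0.9650.
tᵢ = 2h·cos θ_c / V₁ = 2·30.9·0.9650 / 1251 = 0.04767 s.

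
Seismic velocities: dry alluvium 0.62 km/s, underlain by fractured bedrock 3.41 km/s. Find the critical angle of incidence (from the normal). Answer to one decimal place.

10.5°

At critical incidence the refracted ray runs along the interface (θ₂ = 90°), so sin θ_c = V₁/V₂.
θ_c = arcsin(0.62/3.41) = arcsin 0.1818 = 10.48°.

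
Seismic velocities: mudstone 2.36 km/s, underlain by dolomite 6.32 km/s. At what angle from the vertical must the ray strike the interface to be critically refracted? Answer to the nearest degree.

At critical incidence the refracted ray runs along the interface (θ₂ = 90°), so sin θ_c = V₁/V₂.
θ_c = arcsin(2.36/6.32) = arcsin 0.3734 = 21.93°.

22°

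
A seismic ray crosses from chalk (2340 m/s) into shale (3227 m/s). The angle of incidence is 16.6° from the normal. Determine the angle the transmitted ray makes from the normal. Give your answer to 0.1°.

Snell's law: sin θ₂ = (V₂/V₁)·sin θ₁ = (3227/2340)·sin 16.6° = 0.3940.
θ₂ = sin⁻¹(0.3940) = 23.20° (from vertical).

23.2°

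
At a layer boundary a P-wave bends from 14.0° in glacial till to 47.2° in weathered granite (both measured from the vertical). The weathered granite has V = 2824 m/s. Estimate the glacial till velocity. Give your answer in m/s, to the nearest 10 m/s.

930 m/s

Snell's law: sin 14.0°/V₁ = sin 47.2°/V₂.
V₁ = V₂·sin 14.0°/sin 47.2° = 2824 × 0.3297 = 931.12 m/s.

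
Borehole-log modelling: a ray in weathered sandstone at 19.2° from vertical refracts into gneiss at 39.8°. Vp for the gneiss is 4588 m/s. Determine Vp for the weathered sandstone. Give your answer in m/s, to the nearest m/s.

Snell's law: sin 19.2°/V₁ = sin 39.8°/V₂.
V₁ = V₂·sin 19.2°/sin 39.8° = 4588 × 0.5138 = 2357.16 m/s.

2357 m/s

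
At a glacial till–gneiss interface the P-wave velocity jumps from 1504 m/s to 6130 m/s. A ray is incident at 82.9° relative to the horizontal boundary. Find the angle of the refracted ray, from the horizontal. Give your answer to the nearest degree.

Convert to the normal: θ₁ = 90° − 82.9° = 7.1°.
sin θ₁/V₁ = sin θ₂/V₂ ⇒ sin θ₂ = 6130·sin 7.1°/1504 = 6130·0.1236/1504 = 0.5038.
θ₂ = arcsin 0.5038 = 30.25° from the normal.
From the interface: 90° − 30.25° = 59.75°.

60°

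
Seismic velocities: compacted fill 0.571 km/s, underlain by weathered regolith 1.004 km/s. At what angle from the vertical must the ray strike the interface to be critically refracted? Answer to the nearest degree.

35°

Critical incidence: sin θ_c = V₁/V₂ = 0.571/1.004 = 0.5687.
θ_c = arcsin 0.5687 = 34.66°.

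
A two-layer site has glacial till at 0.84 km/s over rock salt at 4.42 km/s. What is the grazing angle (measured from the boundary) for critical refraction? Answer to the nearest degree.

Critical incidence: sin θ_c = V₁/V₂ = 0.84/4.42 = 0.1900.
θ_c = arcsin 0.1900 = 10.96°.
Measured from the interface: 90° − 10.96° = 79.04°.

79°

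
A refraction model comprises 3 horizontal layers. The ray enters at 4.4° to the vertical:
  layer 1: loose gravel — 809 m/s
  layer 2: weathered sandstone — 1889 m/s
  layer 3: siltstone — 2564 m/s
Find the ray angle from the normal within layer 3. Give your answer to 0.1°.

Snell's law across each interface conserves sin θ / V, so sin θ_3 = V_3·sin θ₁/V₁.
sin θ_3 = 2564 × sin 4.4° / 809 = 0.2431.
θ_3 = arcsin 0.2431 = 14.07°.

14.1°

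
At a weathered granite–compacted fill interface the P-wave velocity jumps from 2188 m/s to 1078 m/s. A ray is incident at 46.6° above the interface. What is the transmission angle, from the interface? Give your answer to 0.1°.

70.2°

Angle from the normal: 90° − 46.6° = 43.4°.
sin θ₁/V₁ = sin θ₂/V₂ ⇒ sin θ₂ = 1078·sin 43.4°/2188 = 1078·0.6871/2188 = 0.3385.
θ₂ = sin⁻¹(0.3385) = 19.79° (from vertical).
From the interface: 90° − 19.79° = 70.21°.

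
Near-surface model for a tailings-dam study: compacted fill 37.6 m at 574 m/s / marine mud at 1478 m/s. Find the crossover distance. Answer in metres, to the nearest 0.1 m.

113.3 m

θ_c = arcsin(574/1478) = 22.85°, so cos θ_c = 0.9215 and tᵢ = 2h cos θ_c/V₁ = 0.1207 s.
At crossover x/V₁ = x/V₂ + tᵢ ⇒ x = tᵢ/(1/V₁ − 1/V₂) = 0.12073/(1.7422e-03 − 6.7659e-04) = 113.30 m.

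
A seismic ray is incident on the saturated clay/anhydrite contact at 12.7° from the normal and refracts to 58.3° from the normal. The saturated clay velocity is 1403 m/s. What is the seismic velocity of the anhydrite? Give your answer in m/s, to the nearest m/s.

5430 m/s

Snell's law: sin 12.7°/V₁ = sin 58.3°/V₂.
V₂ = V₁·sin 58.3°/sin 12.7° = 1403 × 3.8700 = 5429.65 m/s.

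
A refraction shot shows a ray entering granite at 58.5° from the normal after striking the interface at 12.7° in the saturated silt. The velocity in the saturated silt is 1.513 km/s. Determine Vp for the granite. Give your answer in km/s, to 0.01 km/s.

5.87 km/s

sin 12.7° = 0.2198; sin 58.5° = 0.8526.
V₂ = V₁·(sin θ₂/sin θ₁) = 1.513·(0.8526/0.2198) = 5.87 km/s.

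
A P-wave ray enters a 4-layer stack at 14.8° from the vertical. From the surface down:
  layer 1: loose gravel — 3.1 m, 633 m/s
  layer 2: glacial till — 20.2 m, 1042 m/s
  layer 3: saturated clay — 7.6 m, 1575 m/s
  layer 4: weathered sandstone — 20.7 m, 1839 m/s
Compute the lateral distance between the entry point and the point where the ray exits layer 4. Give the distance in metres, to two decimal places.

39.36 m

Ray parameter p = sin 14.8° / 633 m/s = 4.0355e-04 s/m.
Layer 1: θ = 14.80°; offset = 3.1·tan 14.80° = 0.8191 m.
Layer 2: sin θ = p·1042 = 0.4205 → θ = 24.87°; offset = 20.2·tan 24.87° = 9.3619 m.
Layer 3: sin θ = p·1575 = 0.6356 → θ = 39.46°; offset = 7.6·tan 39.46° = 6.2569 m.
Layer 4: sin θ = p·1839 = 0.7421 → θ = 47.91°; offset = 20.7·tan 47.91° = 22.9194 m.
Summing the layer offsets gives 39.3572 m.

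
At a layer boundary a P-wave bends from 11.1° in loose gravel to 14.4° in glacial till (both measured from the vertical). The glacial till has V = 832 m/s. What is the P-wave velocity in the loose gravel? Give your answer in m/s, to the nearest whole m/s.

644 m/s

Snell's law: sin 11.1°/V₁ = sin 14.4°/V₂.
V₁ = V₂·sin 11.1°/sin 14.4° = 832 × 0.7741 = 644.09 m/s.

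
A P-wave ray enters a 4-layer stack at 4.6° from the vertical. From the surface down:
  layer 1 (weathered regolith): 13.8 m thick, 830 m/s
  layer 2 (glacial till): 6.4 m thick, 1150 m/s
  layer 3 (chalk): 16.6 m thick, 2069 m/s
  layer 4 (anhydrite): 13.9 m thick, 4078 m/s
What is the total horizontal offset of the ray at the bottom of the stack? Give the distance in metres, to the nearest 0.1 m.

11.2 m

Ray parameter p = sin 4.6° / 830 m/s = 9.6625e-05 s/m.
Layer 1: θ = 4.60°; offset = 13.8·tan 4.60° = 1.110 m.
Layer 2: sin θ = p·1150 = 0.1111 → θ = 6.38°; offset = 6.4·tan 6.38° = 0.716 m.
Layer 3: sin θ = p·2069 = 0.1999 → θ = 11.53°; offset = 16.6·tan 11.53° = 3.387 m.
Layer 4: sin θ = p·4078 = 0.3940 → θ = 23.21°; offset = 13.9·tan 23.21° = 5.959 m.
Total horizontal offset = 11.172 m.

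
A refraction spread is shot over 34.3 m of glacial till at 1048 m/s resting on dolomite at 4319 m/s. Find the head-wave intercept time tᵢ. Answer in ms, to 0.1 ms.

θ_c = arcsin(V₁/V₂) = arcsin(1048/4319) = 14.04°; cos θ_c = 0.9701.
tᵢ = 2h·cos θ_c / V₁ = 2·34.3·0.9701 / 1048 = 0.06350 s.

63.5 ms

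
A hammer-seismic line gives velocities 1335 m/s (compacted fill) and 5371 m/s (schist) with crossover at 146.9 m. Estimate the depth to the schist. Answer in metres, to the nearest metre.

57 m

h = (x_cross/2)·√((V₂−V₁)/(V₂+V₁)).
(V₂−V₁)/(V₂+V₁) = (5371−1335)/(5371+1335) = 0.6018; √ = 0.7758.
h = (146.9/2)·0.7758 = 56.98 m.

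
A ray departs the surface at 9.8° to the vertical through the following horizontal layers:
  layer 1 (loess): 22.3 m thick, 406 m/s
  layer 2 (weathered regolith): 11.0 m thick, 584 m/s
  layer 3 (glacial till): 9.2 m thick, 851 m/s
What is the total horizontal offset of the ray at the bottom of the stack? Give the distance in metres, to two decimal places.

10.14 m

p = sin θ₁/V₁ = sin 9.8°/406 = 4.1924e-04 s/m is conserved through the stack.
Layer 1: θ = 9.80°; offset = 22.3·tan 9.80° = 3.8519 m.
Layer 2: sin θ = p·584 = 0.2448 → θ = 14.17°; offset = 11.0·tan 14.17° = 2.7777 m.
Layer 3: sin θ = p·851 = 0.3568 → θ = 20.90°; offset = 9.2·tan 20.90° = 3.5135 m.
Σ offsets = 10.1431 m.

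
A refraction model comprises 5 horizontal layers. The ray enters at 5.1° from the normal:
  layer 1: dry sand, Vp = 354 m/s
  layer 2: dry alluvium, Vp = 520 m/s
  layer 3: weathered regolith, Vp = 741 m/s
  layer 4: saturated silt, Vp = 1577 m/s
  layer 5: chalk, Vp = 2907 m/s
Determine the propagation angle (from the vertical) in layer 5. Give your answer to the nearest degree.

47°

Snell's law across each interface conserves sin θ / V, so sin θ_5 = V_5·sin θ₁/V₁.
sin θ_5 = 2907 × sin 5.1° / 354 = 0.7300.
θ_5 = arcsin 0.7300 = 46.89°.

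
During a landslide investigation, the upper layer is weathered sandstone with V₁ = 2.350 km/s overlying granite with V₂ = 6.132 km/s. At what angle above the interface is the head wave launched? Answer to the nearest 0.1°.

67.5°

At critical incidence the refracted ray runs along the interface (θ₂ = 90°), so sin θ_c = V₁/V₂.
θ_c = arcsin(2.350/6.132) = arcsin 0.3832 = 22.53°.
Measured from the interface: 90° − 22.53° = 67.47°.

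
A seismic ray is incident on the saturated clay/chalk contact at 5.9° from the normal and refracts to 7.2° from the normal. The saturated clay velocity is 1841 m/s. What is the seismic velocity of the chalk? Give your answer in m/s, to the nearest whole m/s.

sin 5.9° = 0.1028; sin 7.2° = 0.1253.
V₂ = V₁·(sin θ₂/sin θ₁) = 1841·(0.1253/0.1028) = 2244.70 m/s.

2245 m/s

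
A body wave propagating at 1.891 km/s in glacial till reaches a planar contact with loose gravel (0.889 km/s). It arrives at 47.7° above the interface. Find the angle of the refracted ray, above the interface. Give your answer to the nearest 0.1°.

Convert to the normal: θ₁ = 90° − 47.7° = 42.3°.
Snell's law: sin θ₂ = (V₂/V₁)·sin θ₁ = (0.889/1.891)·sin 42.3° = 0.3164.
θ₂ = sin⁻¹(0.3164) = 18.45° (from vertical).
From the interface: 90° − 18.45° = 71.55°.

71.6°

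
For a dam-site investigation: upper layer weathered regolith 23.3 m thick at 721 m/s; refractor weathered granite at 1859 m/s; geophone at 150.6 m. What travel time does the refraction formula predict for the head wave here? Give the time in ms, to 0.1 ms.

140.6 ms

t = x/V₂ + 2h·√(V₂²−V₁²)/(V₁V₂).
√(V₂²−V₁²) = √(1859²−721²) = 1713.5 m/s; delay term = 2·23.3·1713.5/(721·1859) = 0.05957 s.
t = 150.6/1859 + 0.05957 = 0.14058 s.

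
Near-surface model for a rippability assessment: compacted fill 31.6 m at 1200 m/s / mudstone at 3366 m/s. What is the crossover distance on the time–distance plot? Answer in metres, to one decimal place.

91.8 m

θ_c = arcsin(1200/3366) = 20.89°, so cos θ_c = 0.9343 and tᵢ = 2h cos θ_c/V₁ = 0.0492 s.
At crossover x/V₁ = x/V₂ + tᵢ ⇒ x = tᵢ/(1/V₁ − 1/V₂) = 0.04921/(8.3333e-04 − 2.9709e-04) = 91.76 m.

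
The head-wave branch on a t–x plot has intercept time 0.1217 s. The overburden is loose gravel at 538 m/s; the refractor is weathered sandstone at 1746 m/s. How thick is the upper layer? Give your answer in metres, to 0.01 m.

34.41 m

h = tᵢ·V₁·V₂ / (2·√(V₂²−V₁²)).
√(V₂²−V₁²) = √(1746² − 538²) = 1661.0 m/s.
h = 0.1217 s × 538 × 1746 / (2 × 1661.0) = 34.41 m.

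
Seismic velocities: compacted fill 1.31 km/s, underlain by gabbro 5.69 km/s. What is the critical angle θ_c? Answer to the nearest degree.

13°

Critical incidence: sin θ_c = V₁/V₂ = 1.31/5.69 = 0.2302.
θ_c = arcsin 0.2302 = 13.31°.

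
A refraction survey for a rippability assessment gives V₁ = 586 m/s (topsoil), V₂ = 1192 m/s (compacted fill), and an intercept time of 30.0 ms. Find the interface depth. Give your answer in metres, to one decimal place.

10.1 m

θ_c = arcsin(586/1192) = 29.45°; cos θ_c = 0.8708.
tᵢ = 2h cos θ_c/V₁ ⇒ h = tᵢ·V₁/(2 cos θ_c) = 0.03·586/(2·0.8708) = 10.09 m.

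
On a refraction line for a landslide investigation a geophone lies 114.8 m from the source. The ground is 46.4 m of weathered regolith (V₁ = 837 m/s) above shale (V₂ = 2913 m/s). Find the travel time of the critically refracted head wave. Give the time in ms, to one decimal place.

145.6 ms

t = x/V₂ + 2h·√(V₂²−V₁²)/(V₁V₂).
√(V₂²−V₁²) = √(2913²−837²) = 2790.2 m/s; delay term = 2·46.4·2790.2/(837·2913) = 0.10620 s.
t = 114.8/2913 + 0.10620 = 0.14561 s.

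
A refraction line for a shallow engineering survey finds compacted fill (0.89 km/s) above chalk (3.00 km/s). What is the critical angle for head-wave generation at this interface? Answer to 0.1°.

Critical incidence: sin θ_c = V₁/V₂ = 0.89/3.00 = 0.2967.
θ_c = arcsin 0.2967 = 17.26°.

17.3°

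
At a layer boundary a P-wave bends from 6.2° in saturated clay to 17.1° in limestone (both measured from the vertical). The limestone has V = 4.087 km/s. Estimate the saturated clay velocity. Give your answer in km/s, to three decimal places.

sin 6.2° = 0.1080; sin 17.1° = 0.2940.
V₁ = V₂·(sin θ₁/sin θ₂) = 4.087·(0.1080/0.2940) = 1.501 km/s.

1.501 km/s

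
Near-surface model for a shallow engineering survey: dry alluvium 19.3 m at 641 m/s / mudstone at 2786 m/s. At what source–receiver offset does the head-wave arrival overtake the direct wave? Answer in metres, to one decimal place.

48.8 m

x_cross = 2h·√((V₂+V₁)/(V₂−V₁)).
(V₂+V₁)/(V₂−V₁) = (2786+641)/(2786−641) = 1.5977; √ = 1.2640.
x_cross = 2·19.3·1.2640 = 48.79 m.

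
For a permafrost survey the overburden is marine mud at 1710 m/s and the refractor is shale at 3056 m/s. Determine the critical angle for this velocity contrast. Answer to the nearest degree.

At critical incidence the refracted ray runs along the interface (θ₂ = 90°), so sin θ_c = V₁/V₂.
θ_c = arcsin(1710/3056) = arcsin 0.5596 = 34.03°.

34°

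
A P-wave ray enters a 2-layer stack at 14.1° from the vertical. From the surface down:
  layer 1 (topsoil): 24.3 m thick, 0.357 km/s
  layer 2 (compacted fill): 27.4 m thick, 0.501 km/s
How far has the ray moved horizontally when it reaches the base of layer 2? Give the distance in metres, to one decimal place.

Ray parameter p = sin 14.1° / 0.357 km/s = 6.8239e-01 s/km.
Layer 1: θ = 14.10°; offset = 24.3·tan 14.10° = 6.104 m.
Layer 2: sin θ = p·0.501 = 0.3419 → θ = 19.99°; offset = 27.4·tan 19.99° = 9.968 m.
Total horizontal offset = 16.072 m.

16.1 m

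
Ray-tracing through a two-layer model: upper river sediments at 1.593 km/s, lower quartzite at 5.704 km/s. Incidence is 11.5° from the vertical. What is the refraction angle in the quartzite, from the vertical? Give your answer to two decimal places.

sin θ₁/V₁ = sin θ₂/V₂ ⇒ sin θ₂ = 5.704·sin 11.5°/1.593 = 5.704·0.1994/1.593 = 0.7139.
θ₂ = sin⁻¹(0.7139) = 45.55° (from vertical).

45.55°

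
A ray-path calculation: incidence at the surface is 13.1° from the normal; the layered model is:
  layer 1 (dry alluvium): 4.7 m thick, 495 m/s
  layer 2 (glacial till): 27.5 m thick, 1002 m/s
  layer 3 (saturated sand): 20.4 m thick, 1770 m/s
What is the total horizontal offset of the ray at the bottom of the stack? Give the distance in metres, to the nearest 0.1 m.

43.5 m

p = sin θ₁/V₁ = sin 13.1°/495 = 4.5788e-04 s/m is conserved through the stack.
Layer 1: θ = 13.10°; offset = 4.7·tan 13.10° = 1.094 m.
Layer 2: sin θ = p·1002 = 0.4588 → θ = 27.31°; offset = 27.5·tan 27.31° = 14.200 m.
Layer 3: sin θ = p·1770 = 0.8105 → θ = 54.14°; offset = 20.4·tan 54.14° = 28.223 m.
Summing the layer offsets gives 43.516 m.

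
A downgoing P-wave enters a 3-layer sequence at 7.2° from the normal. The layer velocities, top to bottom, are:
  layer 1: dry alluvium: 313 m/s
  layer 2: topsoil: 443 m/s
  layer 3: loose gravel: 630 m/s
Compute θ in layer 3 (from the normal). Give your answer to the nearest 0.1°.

Ray parameter p = sin 7.2° / 313 = 4.0043e-04 s/m.
sin θ_3 = p·V_3 = 4.0043e-04 × 630 = 0.2523.
θ_3 = arcsin 0.2523 = 14.61°.

14.6°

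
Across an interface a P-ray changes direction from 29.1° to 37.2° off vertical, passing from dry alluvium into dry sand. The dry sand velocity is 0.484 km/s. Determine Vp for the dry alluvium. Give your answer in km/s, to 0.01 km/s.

Snell's law: sin 29.1°/V₁ = sin 37.2°/V₂.
V₁ = V₂·sin 29.1°/sin 37.2° = 0.484 × 0.8044 = 0.39 km/s.

0.39 km/s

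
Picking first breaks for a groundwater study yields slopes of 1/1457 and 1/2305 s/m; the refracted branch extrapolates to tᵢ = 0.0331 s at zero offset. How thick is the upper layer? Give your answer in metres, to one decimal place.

θ_c = arcsin(1457/2305) = 39.21°; cos θ_c = 0.7749.
tᵢ = 2h cos θ_c/V₁ ⇒ h = tᵢ·V₁/(2 cos θ_c) = 0.0331·1457/(2·0.7749) = 31.12 m.

31.1 m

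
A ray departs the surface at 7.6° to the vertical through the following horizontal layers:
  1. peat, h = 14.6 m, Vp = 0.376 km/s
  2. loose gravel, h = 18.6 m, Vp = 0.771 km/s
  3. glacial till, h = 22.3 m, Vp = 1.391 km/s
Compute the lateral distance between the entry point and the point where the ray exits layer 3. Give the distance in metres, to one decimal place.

19.7 m

Ray parameter p = sin 7.6° / 0.376 km/s = 3.5175e-01 s/km.
Layer 1: θ = 7.60°; offset = 14.6·tan 7.60° = 1.948 m.
Layer 2: sin θ = p·0.771 = 0.2712 → θ = 15.74°; offset = 18.6·tan 15.74° = 5.241 m.
Layer 3: sin θ = p·1.391 = 0.4893 → θ = 29.29°; offset = 22.3·tan 29.29° = 12.511 m.
Total horizontal offset = 19.699 m.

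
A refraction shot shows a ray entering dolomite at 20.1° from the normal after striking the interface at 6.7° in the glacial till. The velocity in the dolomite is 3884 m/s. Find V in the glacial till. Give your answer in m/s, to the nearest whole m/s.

Snell's law: sin 6.7°/V₁ = sin 20.1°/V₂.
V₁ = V₂·sin 6.7°/sin 20.1° = 3884 × 0.3395 = 1318.60 m/s.

1319 m/s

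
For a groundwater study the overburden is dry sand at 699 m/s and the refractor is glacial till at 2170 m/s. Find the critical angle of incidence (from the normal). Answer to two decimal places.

18.79°

Critical incidence: sin θ_c = V₁/V₂ = 699/2170 = 0.3221.
θ_c = arcsin 0.3221 = 18.79°.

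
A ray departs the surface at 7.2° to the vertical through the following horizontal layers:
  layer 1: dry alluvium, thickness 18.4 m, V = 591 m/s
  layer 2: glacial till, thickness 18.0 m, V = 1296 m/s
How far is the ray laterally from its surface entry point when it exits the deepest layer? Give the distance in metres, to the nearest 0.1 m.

7.5 m

Apply Snell's law at each interface; in layer i the horizontal offset is hᵢ·tan θᵢ.
Layer 1: θ = 7.20°; offset = 18.4·tan 7.20° = 2.324 m.
Layer 2: sin θ = 1296·sin 7.2°/591 = 0.2748, θ = 15.95°; offset = 18.0·tan 15.95° = 5.145 m.
Σ offsets = 7.470 m.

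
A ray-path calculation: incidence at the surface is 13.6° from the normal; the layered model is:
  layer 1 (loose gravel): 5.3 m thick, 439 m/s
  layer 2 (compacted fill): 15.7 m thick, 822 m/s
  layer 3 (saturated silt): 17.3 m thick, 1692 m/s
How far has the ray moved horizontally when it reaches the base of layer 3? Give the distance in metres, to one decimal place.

46.1 m

Ray parameter p = sin 13.6° / 439 m/s = 5.3563e-04 s/m.
Layer 1: θ = 13.60°; offset = 5.3·tan 13.60° = 1.282 m.
Layer 2: sin θ = p·822 = 0.4403 → θ = 26.12°; offset = 15.7·tan 26.12° = 7.699 m.
Layer 3: sin θ = p·1692 = 0.9063 → θ = 65.00°; offset = 17.3·tan 65.00° = 37.095 m.
Σ offsets = 46.077 m.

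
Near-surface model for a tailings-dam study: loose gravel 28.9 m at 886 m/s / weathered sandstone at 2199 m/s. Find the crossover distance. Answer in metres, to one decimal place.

88.6 m

θ_c = arcsin(886/2199) = 23.76°, so cos θ_c = 0.9152 and tᵢ = 2h cos θ_c/V₁ = 0.0597 s.
At crossover x/V₁ = x/V₂ + tᵢ ⇒ x = tᵢ/(1/V₁ − 1/V₂) = 0.05971/(1.1287e-03 − 4.5475e-04) = 88.60 m.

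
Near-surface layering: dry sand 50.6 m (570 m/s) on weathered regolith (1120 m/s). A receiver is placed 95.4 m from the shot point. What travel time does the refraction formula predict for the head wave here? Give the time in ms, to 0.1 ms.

238.0 ms

t = x/V₂ + 2h·√(V₂²−V₁²)/(V₁V₂).
√(V₂²−V₁²) = √(1120²−570²) = 964.1 m/s; delay term = 2·50.6·964.1/(570·1120) = 0.15283 s.
t = 95.4/1120 + 0.15283 = 0.23801 s.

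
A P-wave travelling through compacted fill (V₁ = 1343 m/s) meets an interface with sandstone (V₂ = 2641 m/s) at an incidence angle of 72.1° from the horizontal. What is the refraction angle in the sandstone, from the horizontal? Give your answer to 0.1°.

52.8°

Angle from the normal: 90° − 72.1° = 17.9°.
sin θ₁/V₁ = sin θ₂/V₂ ⇒ sin θ₂ = 2641·sin 17.9°/1343 = 2641·0.3074/1343 = 0.6044.
θ₂ = sin⁻¹(0.6044) = 37.19° (from vertical).
From the interface: 90° − 37.19° = 52.81°.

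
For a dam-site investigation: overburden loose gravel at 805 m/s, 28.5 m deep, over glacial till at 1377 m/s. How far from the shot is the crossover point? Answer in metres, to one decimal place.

111.3 m

x_cross = 2h·√((V₂+V₁)/(V₂−V₁)).
(V₂+V₁)/(V₂−V₁) = (1377+805)/(1377−805) = 3.8147; √ = 1.9531.
x_cross = 2·28.5·1.9531 = 111.33 m.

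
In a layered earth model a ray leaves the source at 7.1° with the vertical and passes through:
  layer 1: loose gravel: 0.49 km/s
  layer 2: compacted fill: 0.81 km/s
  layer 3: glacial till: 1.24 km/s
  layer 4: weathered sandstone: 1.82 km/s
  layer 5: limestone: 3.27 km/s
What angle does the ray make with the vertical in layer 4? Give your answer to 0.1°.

27.3°

Ray parameter p = sin 7.1° / 0.49 = 2.5225e-01 s/km.
sin θ_4 = p·V_4 = 2.5225e-01 × 1.82 = 0.4591.
θ_4 = arcsin 0.4591 = 27.33°.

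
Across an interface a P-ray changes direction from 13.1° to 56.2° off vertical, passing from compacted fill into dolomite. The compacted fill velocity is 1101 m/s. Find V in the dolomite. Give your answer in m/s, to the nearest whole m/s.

4037 m/s

sin 13.1° = 0.2267; sin 56.2° = 0.8310.
V₂ = V₁·(sin θ₂/sin θ₁) = 1101·(0.8310/0.2267) = 4036.66 m/s.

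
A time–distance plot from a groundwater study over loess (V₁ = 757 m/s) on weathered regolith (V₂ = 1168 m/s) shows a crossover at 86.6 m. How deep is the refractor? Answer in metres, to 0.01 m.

20.01 m

h = (x_cross/2)·√((V₂−V₁)/(V₂+V₁)).
(V₂−V₁)/(V₂+V₁) = (1168−757)/(1168+757) = 0.2135; √ = 0.4621.
h = (86.6/2)·0.4621 = 20.01 m.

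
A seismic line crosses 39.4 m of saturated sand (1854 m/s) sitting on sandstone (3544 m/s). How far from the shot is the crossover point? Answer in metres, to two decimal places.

140.83 m

x_cross = 2h·√((V₂+V₁)/(V₂−V₁)).
(V₂+V₁)/(V₂−V₁) = (3544+1854)/(3544−1854) = 3.1941; √ = 1.7872.
x_cross = 2·39.4·1.7872 = 140.83 m.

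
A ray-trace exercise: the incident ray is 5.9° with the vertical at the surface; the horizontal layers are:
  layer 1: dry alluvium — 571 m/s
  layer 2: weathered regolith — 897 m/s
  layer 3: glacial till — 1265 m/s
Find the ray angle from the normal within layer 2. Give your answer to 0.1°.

Ray parameter p = sin 5.9° / 571 = 1.8002e-04 s/m.
sin θ_2 = p·V_2 = 1.8002e-04 × 897 = 0.1615.
θ_2 = arcsin 0.1615 = 9.29°.

9.3°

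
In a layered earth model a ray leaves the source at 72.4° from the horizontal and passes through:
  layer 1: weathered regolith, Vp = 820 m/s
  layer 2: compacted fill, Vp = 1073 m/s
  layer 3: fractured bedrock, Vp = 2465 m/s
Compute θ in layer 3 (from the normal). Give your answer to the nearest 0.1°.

From the normal: θ₁ = 90° − 72.4° = 17.6°.
Ray parameter p = sin 17.6° / 820 = 3.6874e-04 s/m.
sin θ_3 = p·V_3 = 3.6874e-04 × 2465 = 0.9090.
θ_3 = arcsin 0.9090 = 65.36°.

65.4°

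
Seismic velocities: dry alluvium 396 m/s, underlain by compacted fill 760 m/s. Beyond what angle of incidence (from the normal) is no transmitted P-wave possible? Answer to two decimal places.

31.40°

Critical incidence: sin θ_c = V₁/V₂ = 396/760 = 0.5211.
θ_c = arcsin 0.5211 = 31.40°.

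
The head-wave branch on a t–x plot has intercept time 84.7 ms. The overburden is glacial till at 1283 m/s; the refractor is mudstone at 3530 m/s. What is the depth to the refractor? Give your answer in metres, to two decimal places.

58.32 m

θ_c = arcsin(1283/3530) = 21.31°; cos θ_c = 0.9316.
tᵢ = 2h cos θ_c/V₁ ⇒ h = tᵢ·V₁/(2 cos θ_c) = 0.0847·1283/(2·0.9316) = 58.32 m.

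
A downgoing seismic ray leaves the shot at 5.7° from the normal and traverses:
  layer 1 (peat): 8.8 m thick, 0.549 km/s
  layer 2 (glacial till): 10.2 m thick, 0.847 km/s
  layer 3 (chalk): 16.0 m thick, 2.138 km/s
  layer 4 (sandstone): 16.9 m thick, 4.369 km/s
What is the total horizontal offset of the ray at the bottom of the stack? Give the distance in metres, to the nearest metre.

31 m

p = sin θ₁/V₁ = sin 5.7°/0.549 = 1.8091e-01 s/km is conserved through the stack.
Layer 1: θ = 5.70°; offset = 8.8·tan 5.70° = 0.878 m.
Layer 2: sin θ = p·0.847 = 0.1532 → θ = 8.81°; offset = 10.2·tan 8.81° = 1.582 m.
Layer 3: sin θ = p·2.138 = 0.3868 → θ = 22.75°; offset = 16.0·tan 22.75° = 6.711 m.
Layer 4: sin θ = p·4.369 = 0.7904 → θ = 52.22°; offset = 16.9·tan 52.22° = 21.805 m.
Summing the layer offsets gives 30.976 m.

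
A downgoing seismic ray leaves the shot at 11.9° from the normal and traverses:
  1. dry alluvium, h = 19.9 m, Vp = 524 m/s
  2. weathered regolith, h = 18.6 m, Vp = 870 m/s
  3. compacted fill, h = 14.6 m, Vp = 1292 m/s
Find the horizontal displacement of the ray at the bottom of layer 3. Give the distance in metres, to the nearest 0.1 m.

19.6 m

p = sin θ₁/V₁ = sin 11.9°/524 = 3.9352e-04 s/m is conserved through the stack.
Layer 1: θ = 11.90°; offset = 19.9·tan 11.90° = 4.194 m.
Layer 2: sin θ = p·870 = 0.3424 → θ = 20.02°; offset = 18.6·tan 20.02° = 6.778 m.
Layer 3: sin θ = p·1292 = 0.5084 → θ = 30.56°; offset = 14.6·tan 30.56° = 8.620 m.
Summing the layer offsets gives 19.591 m.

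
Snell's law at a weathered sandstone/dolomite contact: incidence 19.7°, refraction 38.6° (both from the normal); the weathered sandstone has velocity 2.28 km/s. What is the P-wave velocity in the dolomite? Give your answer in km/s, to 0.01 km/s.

4.22 km/s

Snell's law: sin 19.7°/V₁ = sin 38.6°/V₂.
V₂ = V₁·sin 38.6°/sin 19.7° = 2.28 × 1.8508 = 4.22 km/s.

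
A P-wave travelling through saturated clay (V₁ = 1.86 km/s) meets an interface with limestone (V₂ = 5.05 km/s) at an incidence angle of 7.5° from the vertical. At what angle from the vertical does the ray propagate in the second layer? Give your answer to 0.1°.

sin θ₁/V₁ = sin θ₂/V₂ ⇒ sin θ₂ = 5.05·sin 7.5°/1.86 = 5.05·0.1305/1.86 = 0.3544.
θ₂ = sin⁻¹(0.3544) = 20.76° (from vertical).

20.8°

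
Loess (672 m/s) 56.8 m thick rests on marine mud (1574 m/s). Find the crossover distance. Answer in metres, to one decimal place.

179.3 m

x_cross = 2h·√((V₂+V₁)/(V₂−V₁)).
(V₂+V₁)/(V₂−V₁) = (1574+672)/(1574−672) = 2.4900; √ = 1.5780.
x_cross = 2·56.8·1.5780 = 179.26 m.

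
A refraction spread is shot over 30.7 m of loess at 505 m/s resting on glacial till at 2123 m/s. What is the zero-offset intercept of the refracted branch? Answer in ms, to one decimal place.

tᵢ = 2h·√(V₂²−V₁²)/(V₁V₂).
√(V₂²−V₁²) = √(2123²−505²) = 2062.1 m/s.
tᵢ = 2·30.7·2062.1/(505·2123) = 0.11809 s.

118.1 ms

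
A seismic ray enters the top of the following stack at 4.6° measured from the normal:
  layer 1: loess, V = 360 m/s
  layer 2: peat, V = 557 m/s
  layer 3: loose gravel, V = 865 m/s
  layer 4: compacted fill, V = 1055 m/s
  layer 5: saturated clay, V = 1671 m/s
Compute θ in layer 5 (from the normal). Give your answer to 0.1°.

21.9°

Ray parameter p = sin 4.6° / 360 = 2.2277e-04 s/m.
sin θ_5 = p·V_5 = 2.2277e-04 × 1671 = 0.3723.
θ_5 = arcsin 0.3723 = 21.85°.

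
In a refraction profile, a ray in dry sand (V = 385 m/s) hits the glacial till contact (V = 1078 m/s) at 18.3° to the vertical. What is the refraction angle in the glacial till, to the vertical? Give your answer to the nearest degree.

sin θ₁/V₁ = sin θ₂/V₂ ⇒ sin θ₂ = 1078·sin 18.3°/385 = 1078·0.3140/385 = 0.8792.
θ₂ = sin⁻¹(0.8792) = 61.54° (from vertical).

62°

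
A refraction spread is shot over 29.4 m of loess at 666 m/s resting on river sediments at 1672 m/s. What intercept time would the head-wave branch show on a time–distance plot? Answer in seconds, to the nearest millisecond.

0.081 s

tᵢ = 2h·√(V₂²−V₁²)/(V₁V₂).
√(V₂²−V₁²) = √(1672²−666²) = 1533.6 m/s.
tᵢ = 2·29.4·1533.6/(666·1672) = 0.08098 s.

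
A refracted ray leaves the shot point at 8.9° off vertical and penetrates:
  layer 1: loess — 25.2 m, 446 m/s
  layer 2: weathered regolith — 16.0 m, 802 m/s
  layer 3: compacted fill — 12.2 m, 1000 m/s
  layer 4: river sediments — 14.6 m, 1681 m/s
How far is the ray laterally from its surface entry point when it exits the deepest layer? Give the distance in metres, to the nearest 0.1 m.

p = sin θ₁/V₁ = sin 8.9°/446 = 3.4688e-04 s/m is conserved through the stack.
Layer 1: θ = 8.90°; offset = 25.2·tan 8.90° = 3.946 m.
Layer 2: sin θ = p·802 = 0.2782 → θ = 16.15°; offset = 16.0·tan 16.15° = 4.634 m.
Layer 3: sin θ = p·1000 = 0.3469 → θ = 20.30°; offset = 12.2·tan 20.30° = 4.512 m.
Layer 4: sin θ = p·1681 = 0.5831 → θ = 35.67°; offset = 14.6·tan 35.67° = 10.479 m.
Summing the layer offsets gives 23.572 m.

23.6 m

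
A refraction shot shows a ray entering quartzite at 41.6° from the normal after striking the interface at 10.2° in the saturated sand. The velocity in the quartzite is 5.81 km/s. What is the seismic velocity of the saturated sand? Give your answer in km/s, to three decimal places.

1.550 km/s

sin 10.2° = 0.1771; sin 41.6° = 0.6639.
V₁ = V₂·(sin θ₁/sin θ₂) = 5.81·(0.1771/0.6639) = 1.550 km/s.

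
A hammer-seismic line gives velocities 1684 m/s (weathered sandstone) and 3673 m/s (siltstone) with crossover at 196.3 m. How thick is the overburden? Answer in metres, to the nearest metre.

60 m

h = (x_cross/2)·√((V₂−V₁)/(V₂+V₁)).
(V₂−V₁)/(V₂+V₁) = (3673−1684)/(3673+1684) = 0.3713; √ = 0.6093.
h = (196.3/2)·0.6093 = 59.81 m.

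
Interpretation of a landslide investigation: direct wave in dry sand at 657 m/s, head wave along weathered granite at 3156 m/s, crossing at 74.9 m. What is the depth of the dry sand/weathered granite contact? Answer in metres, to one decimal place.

30.3 m

h = (x_cross/2)·√((V₂−V₁)/(V₂+V₁)).
(V₂−V₁)/(V₂+V₁) = (3156−657)/(3156+657) = 0.6554; √ = 0.8096.
h = (74.9/2)·0.8096 = 30.32 m.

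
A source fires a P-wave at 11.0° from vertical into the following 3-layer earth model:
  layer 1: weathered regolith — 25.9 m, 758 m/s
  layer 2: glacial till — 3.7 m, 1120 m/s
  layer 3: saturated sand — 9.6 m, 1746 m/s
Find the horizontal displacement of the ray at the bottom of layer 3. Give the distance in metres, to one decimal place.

10.8 m

p = sin θ₁/V₁ = sin 11.0°/758 = 2.5173e-04 s/m is conserved through the stack.
Layer 1: θ = 11.00°; offset = 25.9·tan 11.00° = 5.034 m.
Layer 2: sin θ = p·1120 = 0.2819 → θ = 16.38°; offset = 3.7·tan 16.38° = 1.087 m.
Layer 3: sin θ = p·1746 = 0.4395 → θ = 26.07°; offset = 9.6·tan 26.07° = 4.697 m.
Summing the layer offsets gives 10.819 m.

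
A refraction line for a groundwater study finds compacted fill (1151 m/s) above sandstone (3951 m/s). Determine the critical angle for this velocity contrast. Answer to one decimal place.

Critical incidence: sin θ_c = V₁/V₂ = 1151/3951 = 0.2913.
θ_c = arcsin 0.2913 = 16.94°.

16.9°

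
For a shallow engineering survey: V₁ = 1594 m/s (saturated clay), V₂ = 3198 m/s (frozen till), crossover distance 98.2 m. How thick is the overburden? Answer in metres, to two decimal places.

h = (x_cross/2)·√((V₂−V₁)/(V₂+V₁)).
(V₂−V₁)/(V₂+V₁) = (3198−1594)/(3198+1594) = 0.3347; √ = 0.5786.
h = (98.2/2)·0.5786 = 28.41 m.

28.41 m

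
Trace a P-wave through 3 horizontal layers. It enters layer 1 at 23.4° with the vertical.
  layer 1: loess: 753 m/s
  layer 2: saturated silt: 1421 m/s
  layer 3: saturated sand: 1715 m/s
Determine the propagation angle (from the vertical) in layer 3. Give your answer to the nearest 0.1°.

Ray parameter p = sin 23.4° / 753 = 5.2742e-04 s/m.
sin θ_3 = p·V_3 = 5.2742e-04 × 1715 = 0.9045.
θ_3 = arcsin 0.9045 = 64.76°.

64.8°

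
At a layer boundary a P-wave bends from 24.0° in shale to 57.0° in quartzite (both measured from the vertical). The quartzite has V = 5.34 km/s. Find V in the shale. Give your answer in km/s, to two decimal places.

sin 24.0° = 0.4067; sin 57.0° = 0.8387.
V₁ = V₂·(sin θ₁/sin θ₂) = 5.34·(0.4067/0.8387) = 2.59 km/s.

2.59 km/s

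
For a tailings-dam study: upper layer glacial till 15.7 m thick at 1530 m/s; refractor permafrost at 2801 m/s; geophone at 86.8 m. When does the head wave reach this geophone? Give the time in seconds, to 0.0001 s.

θ_c = arcsin(V₁/V₂) = arcsin(1530/2801) = 33.11°, cos θ_c = 0.8376.
Intercept time tᵢ = 2h cos θ_c / V₁ = 2·15.7·0.8376/1530 = 0.01719 s.
t = x/V₂ + tᵢ = 86.8/2801 + 0.01719 = 0.04818 s.

0.0482 s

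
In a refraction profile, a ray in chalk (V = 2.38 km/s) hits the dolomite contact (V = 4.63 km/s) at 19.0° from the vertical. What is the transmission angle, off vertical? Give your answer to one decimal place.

39.3°

sin θ₁/V₁ = sin θ₂/V₂ ⇒ sin θ₂ = 4.63·sin 19.0°/2.38 = 4.63·0.3256/2.38 = 0.6334.
θ₂ = arcsin 0.6334 = 39.30° from the normal.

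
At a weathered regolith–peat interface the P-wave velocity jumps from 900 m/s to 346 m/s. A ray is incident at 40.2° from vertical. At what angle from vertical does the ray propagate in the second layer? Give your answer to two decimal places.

sin θ₁/V₁ = sin θ₂/V₂ ⇒ sin θ₂ = 346·sin 40.2°/900 = 346·0.6455/900 = 0.2481.
θ₂ = arcsin 0.2481 = 14.37° from the normal.

14.37°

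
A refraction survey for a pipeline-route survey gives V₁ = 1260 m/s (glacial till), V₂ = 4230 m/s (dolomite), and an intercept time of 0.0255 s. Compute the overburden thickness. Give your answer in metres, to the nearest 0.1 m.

16.8 m

h = tᵢ·V₁·V₂ / (2·√(V₂²−V₁²)).
√(V₂²−V₁²) = √(4230² − 1260²) = 4038.0 m/s.
h = 0.0255 s × 1260 × 4230 / (2 × 4038.0) = 16.83 m.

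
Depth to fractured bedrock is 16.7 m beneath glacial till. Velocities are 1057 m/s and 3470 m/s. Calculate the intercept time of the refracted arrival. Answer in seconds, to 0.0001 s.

0.0301 s

tᵢ = 2h·√(V₂²−V₁²)/(V₁V₂).
√(V₂²−V₁²) = √(3470²−1057²) = 3305.1 m/s.
tᵢ = 2·16.7·3305.1/(1057·3470) = 0.03010 s.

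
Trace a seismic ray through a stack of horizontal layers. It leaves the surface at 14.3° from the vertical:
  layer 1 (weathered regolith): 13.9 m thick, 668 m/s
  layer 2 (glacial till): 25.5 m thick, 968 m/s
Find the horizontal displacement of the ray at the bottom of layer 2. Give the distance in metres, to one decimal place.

Apply Snell's law at each interface; in layer i the horizontal offset is hᵢ·tan θᵢ.
Layer 1: θ = 14.30°; offset = 13.9·tan 14.30° = 3.543 m.
Layer 2: sin θ = 968·sin 14.3°/668 = 0.3579, θ = 20.97°; offset = 25.5·tan 20.97° = 9.775 m.
Σ offsets = 13.318 m.

13.3 m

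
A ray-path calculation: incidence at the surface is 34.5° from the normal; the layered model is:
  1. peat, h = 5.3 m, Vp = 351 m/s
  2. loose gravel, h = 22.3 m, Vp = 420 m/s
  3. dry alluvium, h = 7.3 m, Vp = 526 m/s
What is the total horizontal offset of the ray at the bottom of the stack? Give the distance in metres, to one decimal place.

p = sin θ₁/V₁ = sin 34.5°/351 = 1.6137e-03 s/m is conserved through the stack.
Layer 1: θ = 34.50°; offset = 5.3·tan 34.50° = 3.643 m.
Layer 2: sin θ = p·420 = 0.6778 → θ = 42.67°; offset = 22.3·tan 42.67° = 20.555 m.
Layer 3: sin θ = p·526 = 0.8488 → θ = 58.08°; offset = 7.3·tan 58.08° = 11.720 m.
Summing the layer offsets gives 35.917 m.

35.9 m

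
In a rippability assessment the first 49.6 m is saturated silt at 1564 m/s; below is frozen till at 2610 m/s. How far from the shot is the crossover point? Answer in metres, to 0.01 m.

198.16 m

x_cross = 2h·√((V₂+V₁)/(V₂−V₁)).
(V₂+V₁)/(V₂−V₁) = (2610+1564)/(2610−1564) = 3.9904; √ = 1.9976.
x_cross = 2·49.6·1.9976 = 198.16 m.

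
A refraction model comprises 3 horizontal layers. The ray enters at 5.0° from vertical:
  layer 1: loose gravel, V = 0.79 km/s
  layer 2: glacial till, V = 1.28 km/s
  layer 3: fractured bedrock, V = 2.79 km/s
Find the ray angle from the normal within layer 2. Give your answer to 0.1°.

Ray parameter p = sin 5.0° / 0.79 = 1.1032e-01 s/km.
sin θ_2 = p·V_2 = 1.1032e-01 × 1.28 = 0.1412.
θ_2 = arcsin 0.1412 = 8.12°.

8.1°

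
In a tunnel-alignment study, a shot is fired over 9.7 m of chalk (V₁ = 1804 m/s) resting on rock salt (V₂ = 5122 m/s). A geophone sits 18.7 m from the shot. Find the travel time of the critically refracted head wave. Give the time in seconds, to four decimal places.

θ_c = arcsin(V₁/V₂) = arcsin(1804/5122) = 20.62°, cos θ_c = 0.9359.
Intercept time tᵢ = 2h cos θ_c / V₁ = 2·9.7·0.9359/1804 = 0.01006 s.
t = x/V₂ + tᵢ = 18.7/5122 + 0.01006 = 0.01372 s.

0.0137 s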